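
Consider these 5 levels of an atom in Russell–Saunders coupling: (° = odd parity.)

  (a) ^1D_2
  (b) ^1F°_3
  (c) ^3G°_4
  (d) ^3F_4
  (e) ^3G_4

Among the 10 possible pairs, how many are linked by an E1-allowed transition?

3

(a)–(b): allowed.
(a)–(c): forbidden (ΔS, ΔL, ΔJ).
(a)–(d): forbidden (parity, ΔS, ΔJ).
(a)–(e): forbidden (parity, ΔS, ΔL, ΔJ).
(b)–(c): forbidden (parity, ΔS).
(b)–(d): forbidden (ΔS).
(b)–(e): forbidden (ΔS).
(c)–(d): allowed.
(c)–(e): allowed.
(d)–(e): forbidden (parity).
Allowed pairs: 3 of 10.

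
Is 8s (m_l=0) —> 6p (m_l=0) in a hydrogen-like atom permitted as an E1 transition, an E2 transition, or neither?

Δl = 1 − 0 = +1; l_i + l_f = 1.
Δm_l = +0.
E1 (Δl = ±1, |Δm_l| ≤ 1): satisfied.
E2 (Δl = 0,±2, l_i+l_f ≥ 2, |Δm_l| ≤ 2): not satisfied.

E1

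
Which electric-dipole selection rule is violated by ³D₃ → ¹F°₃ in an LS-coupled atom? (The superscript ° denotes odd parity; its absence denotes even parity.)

Initial level: S=1, L=2, J=3, parity even. Final level: S=0, L=3, J=3, parity odd.
Parity must change: even → odd — ✓.
ΔS = 0: S: 1 → 0 — ✗.
ΔL = 0, ±1 (not L=0↔0): L: 2 → 3, ΔL = +1 — ✓.
ΔJ = 0, ±1 (not J=0↔0): J: 3 → 3, ΔJ = +0 — ✓.

the ΔS = 0 rule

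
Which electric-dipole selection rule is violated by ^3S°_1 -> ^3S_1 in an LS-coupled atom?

Reading off the term symbols: S 1→1, L 0→0, J 1→1, parity odd→even.
Parity must change: odd → even — ✓.
ΔS = 0: S: 1 → 1 — ✓.
ΔL = 0, ±1 (not L=0↔0): L: 0 → 0, ΔL = +0 — ✗.
ΔJ = 0, ±1 (not J=0↔0): J: 1 → 1, ΔJ = +0 — ✓.

the L=0 ↔ L=0 exclusion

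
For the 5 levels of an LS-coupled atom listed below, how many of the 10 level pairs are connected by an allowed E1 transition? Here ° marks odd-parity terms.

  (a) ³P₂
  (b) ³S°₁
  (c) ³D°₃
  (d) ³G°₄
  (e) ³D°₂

3

(a)–(b): allowed.
(a)–(c): allowed.
(a)–(d): forbidden (ΔL, ΔJ).
(a)–(e): allowed.
(b)–(c): forbidden (parity, ΔL, ΔJ).
(b)–(d): forbidden (parity, ΔL, ΔJ).
(b)–(e): forbidden (parity, ΔL).
(c)–(d): forbidden (parity, ΔL).
(c)–(e): forbidden (parity).
(d)–(e): forbidden (parity, ΔL, ΔJ).
Allowed pairs: 3 of 10.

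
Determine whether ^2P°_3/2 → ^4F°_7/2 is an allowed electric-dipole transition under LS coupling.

forbidden

Initial level: S=1/2, L=1, J=3/2, parity odd. Final level: S=3/2, L=3, J=7/2, parity odd.
Parity must change: odd → odd — fails.
ΔS = 0: S: 1/2 → 3/2 — fails.
ΔL = 0, ±1 (not L=0↔0): L: 1 → 3, ΔL = +2 — fails.
ΔJ = 0, ±1 (not J=0↔0): J: 3/2 → 7/2, ΔJ = +2 — fails.
Rule(s) violated: parity, ΔS, ΔL, ΔJ.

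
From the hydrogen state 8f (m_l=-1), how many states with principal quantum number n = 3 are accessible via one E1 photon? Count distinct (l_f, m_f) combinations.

E1 requires Δl = ±1, so l_f ∈ {2, 4}; with 0 ≤ l_f ≤ n_f−1 = 2, the allowed l_f values are {2}.
For l_f = 2: m_f ∈ {m_i−1, m_i, m_i+1} ∩ [−2, 2] = {-2, -1, 0} → 3 states.
Total: 3.

3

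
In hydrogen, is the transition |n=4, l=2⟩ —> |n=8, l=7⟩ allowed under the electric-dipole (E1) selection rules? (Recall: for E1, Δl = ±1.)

l: 2 → 7 (Δl = +5). Δl = ±1 fails.
The transition is electric-dipole forbidden.

forbidden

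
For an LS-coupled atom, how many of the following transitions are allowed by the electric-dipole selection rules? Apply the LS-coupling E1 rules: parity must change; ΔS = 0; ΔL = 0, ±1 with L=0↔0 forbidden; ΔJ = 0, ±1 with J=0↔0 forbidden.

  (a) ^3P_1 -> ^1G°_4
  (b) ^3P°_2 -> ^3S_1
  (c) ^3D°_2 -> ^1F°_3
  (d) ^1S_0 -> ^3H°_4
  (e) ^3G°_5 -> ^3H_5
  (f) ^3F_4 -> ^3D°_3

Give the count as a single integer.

(a) forbidden (ΔS, ΔL, ΔJ fail)
(b) allowed
(c) forbidden (parity, ΔS fail)
(d) forbidden (ΔS, ΔL, ΔJ fail)
(e) allowed
(f) allowed
Total allowed: 3 of 6.

3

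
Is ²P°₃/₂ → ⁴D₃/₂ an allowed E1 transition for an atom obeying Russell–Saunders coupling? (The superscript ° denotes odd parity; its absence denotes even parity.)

Reading off the term symbols: S 1/2→3/2, L 1→2, J 3/2→3/2, parity odd→even.
Parity must change: odd → even — satisfied.
ΔS = 0: S: 1/2 → 3/2 — violated.
ΔL = 0, ±1 (not L=0↔0): L: 1 → 2, ΔL = +1 — satisfied.
ΔJ = 0, ±1 (not J=0↔0): J: 3/2 → 3/2, ΔJ = +0 — satisfied.
Rule(s) violated: ΔS.

forbidden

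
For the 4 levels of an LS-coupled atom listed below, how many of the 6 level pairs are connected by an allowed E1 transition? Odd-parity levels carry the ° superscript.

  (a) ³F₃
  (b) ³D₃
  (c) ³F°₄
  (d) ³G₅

(a)–(b): forbidden (parity).
(a)–(c): allowed.
(a)–(d): forbidden (parity, ΔJ).
(b)–(c): allowed.
(b)–(d): forbidden (parity, ΔL, ΔJ).
(c)–(d): allowed.
Allowed pairs: 3 of 6.

3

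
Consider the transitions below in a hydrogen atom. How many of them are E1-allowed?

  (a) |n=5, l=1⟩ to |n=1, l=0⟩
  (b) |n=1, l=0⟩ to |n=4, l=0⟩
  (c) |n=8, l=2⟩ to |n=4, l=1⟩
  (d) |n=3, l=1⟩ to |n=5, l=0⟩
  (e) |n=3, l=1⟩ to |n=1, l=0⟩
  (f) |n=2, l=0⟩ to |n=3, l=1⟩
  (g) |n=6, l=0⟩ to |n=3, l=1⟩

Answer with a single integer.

6

(a) allowed
(b) forbidden — Δl = +0 (E1 requires Δl = ±1)
(c) allowed
(d) allowed
(e) allowed
(f) allowed
(g) allowed
Total allowed: 6 of 7.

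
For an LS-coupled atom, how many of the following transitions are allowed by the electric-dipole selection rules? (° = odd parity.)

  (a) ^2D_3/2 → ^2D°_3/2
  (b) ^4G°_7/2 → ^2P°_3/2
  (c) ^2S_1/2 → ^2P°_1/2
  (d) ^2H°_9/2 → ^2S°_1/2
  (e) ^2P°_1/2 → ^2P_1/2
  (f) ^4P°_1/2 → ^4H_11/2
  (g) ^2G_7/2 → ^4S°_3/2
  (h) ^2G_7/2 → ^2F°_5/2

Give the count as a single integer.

4

(a) allowed
(b) forbidden (parity, ΔS, ΔL, ΔJ fail)
(c) allowed
(d) forbidden (parity, ΔL, ΔJ fail)
(e) allowed
(f) forbidden (ΔL, ΔJ fail)
(g) forbidden (ΔS, ΔL, ΔJ fail)
(h) allowed
Total allowed: 4 of 8.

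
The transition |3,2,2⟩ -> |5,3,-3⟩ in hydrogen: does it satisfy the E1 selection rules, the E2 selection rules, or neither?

neither

Δl = 3 − 2 = +1; l_i + l_f = 5.
Δm_l = -5.
E1 (Δl = ±1, |Δm_l| ≤ 1): not satisfied.
E2 (Δl = 0,±2, l_i+l_f ≥ 2, |Δm_l| ≤ 2): not satisfied.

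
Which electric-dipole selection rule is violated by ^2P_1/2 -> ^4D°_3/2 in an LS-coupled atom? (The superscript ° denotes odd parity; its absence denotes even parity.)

the ΔS = 0 rule

Reading off the term symbols: S 1/2→3/2, L 1→2, J 1/2→3/2, parity even→odd.
ΔS = 0: S: 1/2 → 3/2 — fails.
ΔJ = 0, ±1 (not J=0↔0): J: 1/2 → 3/2, ΔJ = +1 — passes.
Parity must change: even → odd — passes.
ΔL = 0, ±1 (not L=0↔0): L: 1 → 2, ΔL = +1 — passes.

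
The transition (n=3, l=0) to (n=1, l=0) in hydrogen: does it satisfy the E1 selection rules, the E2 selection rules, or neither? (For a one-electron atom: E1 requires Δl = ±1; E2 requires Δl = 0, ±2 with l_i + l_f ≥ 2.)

neither

Δl = 0 − 0 = +0; l_i + l_f = 0.
E1 (Δl = ±1): not satisfied.
E2 (Δl = 0,±2, l_i+l_f ≥ 2): not satisfied.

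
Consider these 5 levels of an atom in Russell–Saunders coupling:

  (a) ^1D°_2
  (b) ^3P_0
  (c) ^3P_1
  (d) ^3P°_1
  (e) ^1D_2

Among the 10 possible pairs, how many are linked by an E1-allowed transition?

3

(a)–(b): forbidden (ΔS, ΔJ).
(a)–(c): forbidden (ΔS).
(a)–(d): forbidden (parity, ΔS).
(a)–(e): allowed.
(b)–(c): forbidden (parity).
(b)–(d): allowed.
(b)–(e): forbidden (parity, ΔS, ΔJ).
(c)–(d): allowed.
(c)–(e): forbidden (parity, ΔS).
(d)–(e): forbidden (ΔS).
Allowed pairs: 3 of 10.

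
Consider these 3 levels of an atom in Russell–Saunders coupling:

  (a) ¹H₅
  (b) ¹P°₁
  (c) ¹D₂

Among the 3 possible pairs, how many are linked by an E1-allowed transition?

(a)–(b): forbidden (ΔL, ΔJ).
(a)–(c): forbidden (parity, ΔL, ΔJ).
(b)–(c): allowed.
Allowed pairs: 1 of 3.

1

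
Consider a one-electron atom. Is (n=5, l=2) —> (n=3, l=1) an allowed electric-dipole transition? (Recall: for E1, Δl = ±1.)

l: 2 → 1 (Δl = -1). Δl = ±1 ok.
All E1 selection rules are satisfied.

allowed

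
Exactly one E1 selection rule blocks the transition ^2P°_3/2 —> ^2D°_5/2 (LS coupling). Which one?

Reading off the term symbols: S 1/2→1/2, L 1→2, J 3/2→5/2, parity odd→odd.
Parity must change: odd → odd — ✗.
ΔS = 0: S: 1/2 → 1/2 — ✓.
ΔL = 0, ±1 (not L=0↔0): L: 1 → 2, ΔL = +1 — ✓.
ΔJ = 0, ±1 (not J=0↔0): J: 3/2 → 5/2, ΔJ = +1 — ✓.

parity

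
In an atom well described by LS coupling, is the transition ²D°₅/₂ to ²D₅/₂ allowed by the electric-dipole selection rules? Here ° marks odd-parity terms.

Parity must change: odd → even — passes.
ΔL = 0, ±1 (not L=0↔0): L: 2 → 2, ΔL = +0 — passes.
ΔJ = 0, ±1 (not J=0↔0): J: 5/2 → 5/2, ΔJ = +0 — passes.
ΔS = 0: S: 1/2 → 1/2 — passes.
All four E1 rules are satisfied.

allowed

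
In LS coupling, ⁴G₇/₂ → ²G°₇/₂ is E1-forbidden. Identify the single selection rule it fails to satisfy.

the ΔS = 0 rule

Parity must change: even → odd — satisfied.
ΔJ = 0, ±1 (not J=0↔0): J: 7/2 → 7/2, ΔJ = +0 — satisfied.
ΔS = 0: S: 3/2 → 1/2 — violated.
ΔL = 0, ±1 (not L=0↔0): L: 4 → 4, ΔL = +0 — satisfied.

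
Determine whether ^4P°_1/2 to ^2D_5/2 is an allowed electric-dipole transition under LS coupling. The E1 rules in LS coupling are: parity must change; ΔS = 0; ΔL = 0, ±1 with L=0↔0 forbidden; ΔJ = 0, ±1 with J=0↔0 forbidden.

forbidden

Parity must change: odd → even — satisfied.
ΔS = 0: S: 3/2 → 1/2 — violated.
ΔL = 0, ±1 (not L=0↔0): L: 1 → 2, ΔL = +1 — satisfied.
ΔJ = 0, ±1 (not J=0↔0): J: 1/2 → 5/2, ΔJ = +2 — violated.
Rule(s) violated: ΔS, ΔJ.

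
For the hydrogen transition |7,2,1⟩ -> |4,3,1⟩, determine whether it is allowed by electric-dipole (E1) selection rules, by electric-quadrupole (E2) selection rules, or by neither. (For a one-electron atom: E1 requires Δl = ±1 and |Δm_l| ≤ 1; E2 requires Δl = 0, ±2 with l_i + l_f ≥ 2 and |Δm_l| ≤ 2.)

Δl = 3 − 2 = +1; l_i + l_f = 5.
Δm_l = +0.
E1 (Δl = ±1, |Δm_l| ≤ 1): satisfied.
E2 (Δl = 0,±2, l_i+l_f ≥ 2, |Δm_l| ≤ 2): not satisfied.

E1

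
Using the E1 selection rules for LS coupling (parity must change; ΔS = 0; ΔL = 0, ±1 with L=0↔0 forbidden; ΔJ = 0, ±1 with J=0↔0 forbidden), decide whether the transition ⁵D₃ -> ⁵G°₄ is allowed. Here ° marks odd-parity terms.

forbidden

ΔL = 0, ±1 (not L=0↔0): L: 2 → 4, ΔL = +2 — violated.
ΔJ = 0, ±1 (not J=0↔0): J: 3 → 4, ΔJ = +1 — satisfied.
Parity must change: even → odd — satisfied.
ΔS = 0: S: 2 → 2 — satisfied.
Rule(s) violated: ΔL.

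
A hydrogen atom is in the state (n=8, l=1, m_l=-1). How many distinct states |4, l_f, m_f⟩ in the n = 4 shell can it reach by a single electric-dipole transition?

4

E1 requires Δl = ±1, so l_f ∈ {0, 2}; with 0 ≤ l_f ≤ n_f−1 = 3, the allowed l_f values are {0, 2}.
For l_f = 0: m_f ∈ {m_i−1, m_i, m_i+1} ∩ [−0, 0] = {0} → 1 state.
For l_f = 2: m_f ∈ {m_i−1, m_i, m_i+1} ∩ [−2, 2] = {-2, -1, 0} → 3 states.
Total: 4.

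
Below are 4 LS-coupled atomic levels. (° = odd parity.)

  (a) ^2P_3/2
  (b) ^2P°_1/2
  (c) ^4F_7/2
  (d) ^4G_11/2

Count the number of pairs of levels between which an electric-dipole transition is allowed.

1

(a)–(b): allowed.
(a)–(c): forbidden (parity, ΔS, ΔL, ΔJ).
(a)–(d): forbidden (parity, ΔS, ΔL, ΔJ).
(b)–(c): forbidden (ΔS, ΔL, ΔJ).
(b)–(d): forbidden (ΔS, ΔL, ΔJ).
(c)–(d): forbidden (parity, ΔJ).
Allowed pairs: 1 of 6.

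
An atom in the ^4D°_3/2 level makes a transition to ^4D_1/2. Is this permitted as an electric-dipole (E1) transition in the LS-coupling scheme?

Reading off the term symbols: S 3/2→3/2, L 2→2, J 3/2→1/2, parity odd→even.
Parity must change: odd → even — ok.
ΔS = 0: S: 3/2 → 3/2 — ok.
ΔL = 0, ±1 (not L=0↔0): L: 2 → 2, ΔL = +0 — ok.
ΔJ = 0, ±1 (not J=0↔0): J: 3/2 → 1/2, ΔJ = -1 — ok.
All four E1 rules are satisfied.

allowed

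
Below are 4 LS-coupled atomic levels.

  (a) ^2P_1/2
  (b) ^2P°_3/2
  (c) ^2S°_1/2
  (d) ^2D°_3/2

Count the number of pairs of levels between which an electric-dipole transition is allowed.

(a)–(b): allowed.
(a)–(c): allowed.
(a)–(d): allowed.
(b)–(c): forbidden (parity).
(b)–(d): forbidden (parity).
(c)–(d): forbidden (parity, ΔL).
Allowed pairs: 3 of 6.

3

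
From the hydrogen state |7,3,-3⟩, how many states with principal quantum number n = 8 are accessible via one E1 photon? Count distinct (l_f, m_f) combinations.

4

E1 requires Δl = ±1, so l_f ∈ {2, 4}; with 0 ≤ l_f ≤ n_f−1 = 7, the allowed l_f values are {2, 4}.
For l_f = 2: m_f ∈ {m_i−1, m_i, m_i+1} ∩ [−2, 2] = {-2} → 1 state.
For l_f = 4: m_f ∈ {m_i−1, m_i, m_i+1} ∩ [−4, 4] = {-4, -3, -2} → 3 states.
Total: 4.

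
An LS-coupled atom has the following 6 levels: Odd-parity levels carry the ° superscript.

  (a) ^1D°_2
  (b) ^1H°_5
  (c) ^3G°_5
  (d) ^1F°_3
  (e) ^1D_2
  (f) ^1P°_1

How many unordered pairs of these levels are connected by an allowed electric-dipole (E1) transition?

(a)–(b): forbidden (parity, ΔL, ΔJ).
(a)–(c): forbidden (parity, ΔS, ΔL, ΔJ).
(a)–(d): forbidden (parity).
(a)–(e): allowed.
(a)–(f): forbidden (parity).
(b)–(c): forbidden (parity, ΔS).
(b)–(d): forbidden (parity, ΔL, ΔJ).
(b)–(e): forbidden (ΔL, ΔJ).
(b)–(f): forbidden (parity, ΔL, ΔJ).
(c)–(d): forbidden (parity, ΔS, ΔJ).
(c)–(e): forbidden (ΔS, ΔL, ΔJ).
(c)–(f): forbidden (parity, ΔS, ΔL, ΔJ).
(d)–(e): allowed.
(d)–(f): forbidden (parity, ΔL, ΔJ).
(e)–(f): allowed.
Allowed pairs: 3 of 15.

3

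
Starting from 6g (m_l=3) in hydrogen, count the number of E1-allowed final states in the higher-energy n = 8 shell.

5

E1 requires Δl = ±1, so l_f ∈ {3, 5}; with 0 ≤ l_f ≤ n_f−1 = 7, the allowed l_f values are {3, 5}.
For l_f = 3: m_f ∈ {m_i−1, m_i, m_i+1} ∩ [−3, 3] = {2, 3} → 2 states.
For l_f = 5: m_f ∈ {m_i−1, m_i, m_i+1} ∩ [−5, 5] = {2, 3, 4} → 3 states.
Total: 5.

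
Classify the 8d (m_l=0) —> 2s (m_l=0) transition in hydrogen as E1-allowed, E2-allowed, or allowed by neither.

E2

Δl = 0 − 2 = -2; l_i + l_f = 2.
Δm_l = +0.
E1 (Δl = ±1, |Δm_l| ≤ 1): not satisfied.
E2 (Δl = 0,±2, l_i+l_f ≥ 2, |Δm_l| ≤ 2): satisfied.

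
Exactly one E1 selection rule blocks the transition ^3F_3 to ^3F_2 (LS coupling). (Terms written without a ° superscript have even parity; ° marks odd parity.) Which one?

parity

Initial level: S=1, L=3, J=3, parity even. Final level: S=1, L=3, J=2, parity even.
Parity must change: even → even — violated.
ΔS = 0: S: 1 → 1 — satisfied.
ΔL = 0, ±1 (not L=0↔0): L: 3 → 3, ΔL = +0 — satisfied.
ΔJ = 0, ±1 (not J=0↔0): J: 3 → 2, ΔJ = -1 — satisfied.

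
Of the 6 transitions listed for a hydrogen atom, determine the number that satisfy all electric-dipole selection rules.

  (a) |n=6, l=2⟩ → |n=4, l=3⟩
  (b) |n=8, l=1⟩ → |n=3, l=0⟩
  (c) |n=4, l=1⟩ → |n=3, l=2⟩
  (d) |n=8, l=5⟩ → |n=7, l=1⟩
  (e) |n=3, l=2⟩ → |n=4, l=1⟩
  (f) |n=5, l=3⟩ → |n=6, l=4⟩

5

(a) allowed
(b) allowed
(c) allowed
(d) forbidden — Δl = -4 (E1 requires Δl = ±1)
(e) allowed
(f) allowed
Total allowed: 5 of 6.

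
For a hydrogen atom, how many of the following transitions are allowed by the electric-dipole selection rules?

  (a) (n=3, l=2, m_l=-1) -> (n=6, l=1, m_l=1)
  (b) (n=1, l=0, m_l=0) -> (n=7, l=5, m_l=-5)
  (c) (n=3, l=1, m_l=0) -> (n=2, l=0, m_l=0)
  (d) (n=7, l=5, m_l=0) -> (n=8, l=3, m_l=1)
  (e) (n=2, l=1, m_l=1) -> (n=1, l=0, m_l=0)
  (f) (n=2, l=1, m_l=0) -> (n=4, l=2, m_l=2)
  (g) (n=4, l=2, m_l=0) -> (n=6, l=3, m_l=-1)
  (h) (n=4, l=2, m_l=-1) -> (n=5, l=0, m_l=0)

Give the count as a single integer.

3

(a) forbidden — Δm_l = +2 (E1 requires Δm_l = 0, ±1)
(b) forbidden — Δl = +5 (E1 requires Δl = ±1); Δm_l = -5 (E1 requires Δm_l = 0, ±1)
(c) allowed
(d) forbidden — Δl = -2 (E1 requires Δl = ±1)
(e) allowed
(f) forbidden — Δm_l = +2 (E1 requires Δm_l = 0, ±1)
(g) allowed
(h) forbidden — Δl = -2 (E1 requires Δl = ±1)
Total allowed: 3 of 8.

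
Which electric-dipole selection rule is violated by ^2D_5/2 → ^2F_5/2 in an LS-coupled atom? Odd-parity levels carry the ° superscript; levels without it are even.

Parity must change: even → even — ✗.
ΔS = 0: S: 1/2 → 1/2 — ✓.
ΔL = 0, ±1 (not L=0↔0): L: 2 → 3, ΔL = +1 — ✓.
ΔJ = 0, ±1 (not J=0↔0): J: 5/2 → 5/2, ΔJ = +0 — ✓.

parity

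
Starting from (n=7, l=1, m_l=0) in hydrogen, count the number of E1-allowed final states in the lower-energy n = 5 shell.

E1 requires Δl = ±1, so l_f ∈ {0, 2}; with 0 ≤ l_f ≤ n_f−1 = 4, the allowed l_f values are {0, 2}.
For l_f = 0: m_f ∈ {m_i−1, m_i, m_i+1} ∩ [−0, 0] = {0} → 1 state.
For l_f = 2: m_f ∈ {m_i−1, m_i, m_i+1} ∩ [−2, 2] = {-1, 0, 1} → 3 states.
Total: 4.

4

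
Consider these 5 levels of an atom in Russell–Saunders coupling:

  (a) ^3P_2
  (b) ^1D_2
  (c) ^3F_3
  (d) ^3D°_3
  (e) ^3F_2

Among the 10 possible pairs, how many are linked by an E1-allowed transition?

3

(a)–(b): forbidden (parity, ΔS).
(a)–(c): forbidden (parity, ΔL).
(a)–(d): allowed.
(a)–(e): forbidden (parity, ΔL).
(b)–(c): forbidden (parity, ΔS).
(b)–(d): forbidden (ΔS).
(b)–(e): forbidden (parity, ΔS).
(c)–(d): allowed.
(c)–(e): forbidden (parity).
(d)–(e): allowed.
Allowed pairs: 3 of 10.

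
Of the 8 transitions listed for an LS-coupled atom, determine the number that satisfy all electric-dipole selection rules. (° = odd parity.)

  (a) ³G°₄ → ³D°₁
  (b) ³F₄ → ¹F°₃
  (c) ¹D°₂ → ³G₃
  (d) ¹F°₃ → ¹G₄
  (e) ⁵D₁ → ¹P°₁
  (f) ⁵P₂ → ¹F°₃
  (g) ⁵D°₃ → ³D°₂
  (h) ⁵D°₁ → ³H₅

1

(a) forbidden (parity, ΔL, ΔJ fail)
(b) forbidden (ΔS fails)
(c) forbidden (ΔS, ΔL fail)
(d) allowed
(e) forbidden (ΔS fails)
(f) forbidden (ΔS, ΔL fail)
(g) forbidden (parity, ΔS fail)
(h) forbidden (ΔS, ΔL, ΔJ fail)
Total allowed: 1 of 8.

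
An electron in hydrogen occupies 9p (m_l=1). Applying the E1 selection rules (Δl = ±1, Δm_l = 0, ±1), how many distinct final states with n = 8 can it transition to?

E1 requires Δl = ±1, so l_f ∈ {0, 2}; with 0 ≤ l_f ≤ n_f−1 = 7, the allowed l_f values are {0, 2}.
For l_f = 0: m_f ∈ {m_i−1, m_i, m_i+1} ∩ [−0, 0] = {0} → 1 state.
For l_f = 2: m_f ∈ {m_i−1, m_i, m_i+1} ∩ [−2, 2] = {0, 1, 2} → 3 states.
Total: 4.

4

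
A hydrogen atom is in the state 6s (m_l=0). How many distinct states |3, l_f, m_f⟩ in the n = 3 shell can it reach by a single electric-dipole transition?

E1 requires Δl = ±1, so l_f ∈ {-1, 1}; with 0 ≤ l_f ≤ n_f−1 = 2, the allowed l_f values are {1}.
For l_f = 1: m_f ∈ {m_i−1, m_i, m_i+1} ∩ [−1, 1] = {-1, 0, 1} → 3 states.
Total: 3.

3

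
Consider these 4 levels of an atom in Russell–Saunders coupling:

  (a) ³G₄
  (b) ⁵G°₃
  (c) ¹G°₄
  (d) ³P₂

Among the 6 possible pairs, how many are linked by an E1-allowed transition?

0

(a)–(b): forbidden (ΔS).
(a)–(c): forbidden (ΔS).
(a)–(d): forbidden (parity, ΔL, ΔJ).
(b)–(c): forbidden (parity, ΔS).
(b)–(d): forbidden (ΔS, ΔL).
(c)–(d): forbidden (ΔS, ΔL, ΔJ).
Allowed pairs: 0 of 6.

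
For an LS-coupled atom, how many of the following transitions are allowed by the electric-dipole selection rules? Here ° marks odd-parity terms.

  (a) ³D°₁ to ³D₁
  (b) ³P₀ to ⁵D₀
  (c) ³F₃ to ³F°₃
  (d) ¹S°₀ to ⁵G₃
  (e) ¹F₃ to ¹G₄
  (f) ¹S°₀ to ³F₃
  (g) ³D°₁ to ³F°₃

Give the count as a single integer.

(a) allowed
(b) forbidden (parity, ΔS, ΔJ fail)
(c) allowed
(d) forbidden (ΔS, ΔL, ΔJ fail)
(e) forbidden (parity fails)
(f) forbidden (ΔS, ΔL, ΔJ fail)
(g) forbidden (parity, ΔJ fail)
Total allowed: 2 of 7.

2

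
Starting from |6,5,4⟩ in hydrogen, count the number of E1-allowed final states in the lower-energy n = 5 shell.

E1 requires Δl = ±1, so l_f ∈ {4, 6}; with 0 ≤ l_f ≤ n_f−1 = 4, the allowed l_f values are {4}.
For l_f = 4: m_f ∈ {m_i−1, m_i, m_i+1} ∩ [−4, 4] = {3, 4} → 2 states.
Total: 2.

2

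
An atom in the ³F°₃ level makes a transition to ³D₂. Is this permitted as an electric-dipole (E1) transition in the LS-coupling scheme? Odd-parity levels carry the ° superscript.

allowed

Parity must change: odd → even — passes.
ΔS = 0: S: 1 → 1 — passes.
ΔL = 0, ±1 (not L=0↔0): L: 3 → 2, ΔL = -1 — passes.
ΔJ = 0, ±1 (not J=0↔0): J: 3 → 2, ΔJ = -1 — passes.
All four E1 rules are satisfied.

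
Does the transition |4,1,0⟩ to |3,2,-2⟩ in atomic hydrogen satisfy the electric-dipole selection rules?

Δl = 2 − 1 = +1; the E1 rule Δl = ±1 is ok.
m_l: 0 → -2 (Δm_l = -2). |Δm_l| ≤ 1 fails.
The transition is electric-dipole forbidden.

forbidden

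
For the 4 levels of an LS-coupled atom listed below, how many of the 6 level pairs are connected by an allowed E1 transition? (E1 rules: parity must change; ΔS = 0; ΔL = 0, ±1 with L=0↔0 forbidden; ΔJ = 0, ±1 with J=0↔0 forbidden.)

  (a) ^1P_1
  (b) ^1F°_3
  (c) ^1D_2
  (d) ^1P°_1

3

(a)–(b): forbidden (ΔL, ΔJ).
(a)–(c): forbidden (parity).
(a)–(d): allowed.
(b)–(c): allowed.
(b)–(d): forbidden (parity, ΔL, ΔJ).
(c)–(d): allowed.
Allowed pairs: 3 of 6.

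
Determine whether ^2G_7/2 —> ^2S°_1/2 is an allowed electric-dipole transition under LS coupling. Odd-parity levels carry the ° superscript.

forbidden

Reading off the term symbols: S 1/2→1/2, L 4→0, J 7/2→1/2, parity even→odd.
Parity must change: even → odd — satisfied.
ΔS = 0: S: 1/2 → 1/2 — satisfied.
ΔL = 0, ±1 (not L=0↔0): L: 4 → 0, ΔL = -4 — violated.
ΔJ = 0, ±1 (not J=0↔0): J: 7/2 → 1/2, ΔJ = -3 — violated.
Rule(s) violated: ΔL, ΔJ.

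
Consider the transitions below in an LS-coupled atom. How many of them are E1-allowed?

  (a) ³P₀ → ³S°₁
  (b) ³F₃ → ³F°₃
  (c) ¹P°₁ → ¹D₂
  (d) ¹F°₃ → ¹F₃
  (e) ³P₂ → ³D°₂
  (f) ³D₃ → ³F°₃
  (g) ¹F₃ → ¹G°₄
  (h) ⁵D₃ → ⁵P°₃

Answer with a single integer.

8

(a) allowed
(b) allowed
(c) allowed
(d) allowed
(e) allowed
(f) allowed
(g) allowed
(h) allowed
Total allowed: 8 of 8.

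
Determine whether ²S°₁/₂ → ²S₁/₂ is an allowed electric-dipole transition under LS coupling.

forbidden

Parity must change: odd → even — passes.
ΔS = 0: S: 1/2 → 1/2 — passes.
ΔL = 0, ±1 (not L=0↔0): L: 0 → 0, ΔL = +0 — fails.
ΔJ = 0, ±1 (not J=0↔0): J: 1/2 → 1/2, ΔJ = +0 — passes.
Rule(s) violated: ΔL.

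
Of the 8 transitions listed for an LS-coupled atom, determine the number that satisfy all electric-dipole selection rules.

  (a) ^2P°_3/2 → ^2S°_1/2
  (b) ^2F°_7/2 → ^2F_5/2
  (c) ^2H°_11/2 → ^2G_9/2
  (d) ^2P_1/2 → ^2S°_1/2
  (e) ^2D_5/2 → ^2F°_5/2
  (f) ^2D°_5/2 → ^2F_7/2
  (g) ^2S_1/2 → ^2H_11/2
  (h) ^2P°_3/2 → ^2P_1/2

6

(a) forbidden (parity fails)
(b) allowed
(c) allowed
(d) allowed
(e) allowed
(f) allowed
(g) forbidden (parity, ΔL, ΔJ fail)
(h) allowed
Total allowed: 6 of 8.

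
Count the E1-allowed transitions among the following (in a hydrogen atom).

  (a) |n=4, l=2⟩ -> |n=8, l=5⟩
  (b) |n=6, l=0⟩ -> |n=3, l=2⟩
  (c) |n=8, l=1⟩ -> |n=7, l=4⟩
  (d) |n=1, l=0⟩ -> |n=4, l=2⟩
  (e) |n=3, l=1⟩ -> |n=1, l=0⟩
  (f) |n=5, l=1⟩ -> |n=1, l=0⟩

(a) forbidden — Δl = +3 (E1 requires Δl = ±1)
(b) forbidden — Δl = +2 (E1 requires Δl = ±1)
(c) forbidden — Δl = +3 (E1 requires Δl = ±1)
(d) forbidden — Δl = +2 (E1 requires Δl = ±1)
(e) allowed
(f) allowed
Total allowed: 2 of 6.

2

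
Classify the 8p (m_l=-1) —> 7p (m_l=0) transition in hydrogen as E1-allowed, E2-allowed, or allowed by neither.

Δl = 1 − 1 = +0; l_i + l_f = 2.
Δm_l = +1.
E1 (Δl = ±1, |Δm_l| ≤ 1): not satisfied.
E2 (Δl = 0,±2, l_i+l_f ≥ 2, |Δm_l| ≤ 2): satisfied.

E2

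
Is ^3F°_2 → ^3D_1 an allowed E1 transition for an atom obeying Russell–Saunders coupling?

ΔJ = 0, ±1 (not J=0↔0): J: 2 → 1, ΔJ = -1 — ✓.
ΔL = 0, ±1 (not L=0↔0): L: 3 → 2, ΔL = -1 — ✓.
ΔS = 0: S: 1 → 1 — ✓.
Parity must change: odd → even — ✓.
All four E1 rules are satisfied.

allowed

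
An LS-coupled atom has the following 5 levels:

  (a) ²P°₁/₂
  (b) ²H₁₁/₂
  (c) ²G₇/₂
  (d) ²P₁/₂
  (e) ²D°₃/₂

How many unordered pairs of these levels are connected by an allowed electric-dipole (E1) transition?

2

(a)–(b): forbidden (ΔL, ΔJ).
(a)–(c): forbidden (ΔL, ΔJ).
(a)–(d): allowed.
(a)–(e): forbidden (parity).
(b)–(c): forbidden (parity, ΔJ).
(b)–(d): forbidden (parity, ΔL, ΔJ).
(b)–(e): forbidden (ΔL, ΔJ).
(c)–(d): forbidden (parity, ΔL, ΔJ).
(c)–(e): forbidden (ΔL, ΔJ).
(d)–(e): allowed.
Allowed pairs: 2 of 10.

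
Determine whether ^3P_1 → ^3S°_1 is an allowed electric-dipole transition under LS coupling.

allowed

Reading off the term symbols: S 1→1, L 1→0, J 1→1, parity even→odd.
Parity must change: even → odd — satisfied.
ΔS = 0: S: 1 → 1 — satisfied.
ΔL = 0, ±1 (not L=0↔0): L: 1 → 0, ΔL = -1 — satisfied.
ΔJ = 0, ±1 (not J=0↔0): J: 1 → 1, ΔJ = +0 — satisfied.
All four E1 rules are satisfied.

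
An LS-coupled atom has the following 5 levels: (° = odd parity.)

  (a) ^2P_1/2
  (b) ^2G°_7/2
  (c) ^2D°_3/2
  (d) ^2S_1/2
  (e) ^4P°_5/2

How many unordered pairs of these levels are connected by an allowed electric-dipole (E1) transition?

1

(a)–(b): forbidden (ΔL, ΔJ).
(a)–(c): allowed.
(a)–(d): forbidden (parity).
(a)–(e): forbidden (ΔS, ΔJ).
(b)–(c): forbidden (parity, ΔL, ΔJ).
(b)–(d): forbidden (ΔL, ΔJ).
(b)–(e): forbidden (parity, ΔS, ΔL).
(c)–(d): forbidden (ΔL).
(c)–(e): forbidden (parity, ΔS).
(d)–(e): forbidden (ΔS, ΔJ).
Allowed pairs: 1 of 10.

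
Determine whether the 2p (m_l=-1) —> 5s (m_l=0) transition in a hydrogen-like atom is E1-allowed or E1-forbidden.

allowed

Δl = 0 − 1 = -1; the E1 rule Δl = ±1 is passes.
m_l: -1 → 0 (Δm_l = +1). |Δm_l| ≤ 1 passes.
All E1 selection rules are satisfied.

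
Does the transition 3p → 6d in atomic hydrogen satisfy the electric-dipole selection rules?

Δl = 2 − 1 = +1; the E1 rule Δl = ±1 is ok.
All E1 selection rules are satisfied.

allowed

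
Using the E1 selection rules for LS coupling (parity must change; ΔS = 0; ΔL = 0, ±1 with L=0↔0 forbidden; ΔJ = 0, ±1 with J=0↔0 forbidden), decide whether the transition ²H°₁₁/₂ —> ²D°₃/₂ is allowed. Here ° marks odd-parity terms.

Initial level: S=1/2, L=5, J=11/2, parity odd. Final level: S=1/2, L=2, J=3/2, parity odd.
ΔL = 0, ±1 (not L=0↔0): L: 5 → 2, ΔL = -3 — violated.
Parity must change: odd → odd — violated.
ΔS = 0: S: 1/2 → 1/2 — satisfied.
ΔJ = 0, ±1 (not J=0↔0): J: 11/2 → 3/2, ΔJ = -4 — violated.
Rule(s) violated: parity, ΔL, ΔJ.

forbidden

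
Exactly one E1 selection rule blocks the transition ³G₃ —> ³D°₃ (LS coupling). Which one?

the ΔL = 0, ±1 rule

Initial level: S=1, L=4, J=3, parity even. Final level: S=1, L=2, J=3, parity odd.
Parity must change: even → odd — ok.
ΔS = 0: S: 1 → 1 — ok.
ΔL = 0, ±1 (not L=0↔0): L: 4 → 2, ΔL = -2 — fails.
ΔJ = 0, ±1 (not J=0↔0): J: 3 → 3, ΔJ = +0 — ok.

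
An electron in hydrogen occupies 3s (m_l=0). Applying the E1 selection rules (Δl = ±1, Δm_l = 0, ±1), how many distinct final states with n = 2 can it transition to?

3

E1 requires Δl = ±1, so l_f ∈ {-1, 1}; with 0 ≤ l_f ≤ n_f−1 = 1, the allowed l_f values are {1}.
For l_f = 1: m_f ∈ {m_i−1, m_i, m_i+1} ∩ [−1, 1] = {-1, 0, 1} → 3 states.
Total: 3.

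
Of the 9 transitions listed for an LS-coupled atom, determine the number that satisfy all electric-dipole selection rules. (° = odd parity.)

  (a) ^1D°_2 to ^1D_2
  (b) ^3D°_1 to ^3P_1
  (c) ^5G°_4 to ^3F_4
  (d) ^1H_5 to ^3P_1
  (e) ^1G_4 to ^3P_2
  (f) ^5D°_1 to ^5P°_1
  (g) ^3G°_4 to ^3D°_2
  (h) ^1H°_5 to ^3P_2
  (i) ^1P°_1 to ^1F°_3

(a) allowed
(b) allowed
(c) forbidden (ΔS fails)
(d) forbidden (parity, ΔS, ΔL, ΔJ fail)
(e) forbidden (parity, ΔS, ΔL, ΔJ fail)
(f) forbidden (parity fails)
(g) forbidden (parity, ΔL, ΔJ fail)
(h) forbidden (ΔS, ΔL, ΔJ fail)
(i) forbidden (parity, ΔL, ΔJ fail)
Total allowed: 2 of 9.

2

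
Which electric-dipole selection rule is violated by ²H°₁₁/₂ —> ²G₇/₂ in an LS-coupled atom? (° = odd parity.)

the ΔJ = 0, ±1 rule

Initial level: S=1/2, L=5, J=11/2, parity odd. Final level: S=1/2, L=4, J=7/2, parity even.
Parity must change: odd → even — passes.
ΔS = 0: S: 1/2 → 1/2 — passes.
ΔL = 0, ±1 (not L=0↔0): L: 5 → 4, ΔL = -1 — passes.
ΔJ = 0, ±1 (not J=0↔0): J: 11/2 → 7/2, ΔJ = -2 — fails.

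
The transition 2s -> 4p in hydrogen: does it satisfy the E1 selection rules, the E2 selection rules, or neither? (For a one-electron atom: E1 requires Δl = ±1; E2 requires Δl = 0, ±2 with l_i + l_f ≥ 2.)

E1

Δl = 1 − 0 = +1; l_i + l_f = 1.
E1 (Δl = ±1): satisfied.
E2 (Δl = 0,±2, l_i+l_f ≥ 2): not satisfied.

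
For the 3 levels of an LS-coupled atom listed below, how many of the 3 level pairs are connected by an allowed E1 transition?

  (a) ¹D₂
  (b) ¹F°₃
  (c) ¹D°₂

(a)–(b): allowed.
(a)–(c): allowed.
(b)–(c): forbidden (parity).
Allowed pairs: 2 of 3.

2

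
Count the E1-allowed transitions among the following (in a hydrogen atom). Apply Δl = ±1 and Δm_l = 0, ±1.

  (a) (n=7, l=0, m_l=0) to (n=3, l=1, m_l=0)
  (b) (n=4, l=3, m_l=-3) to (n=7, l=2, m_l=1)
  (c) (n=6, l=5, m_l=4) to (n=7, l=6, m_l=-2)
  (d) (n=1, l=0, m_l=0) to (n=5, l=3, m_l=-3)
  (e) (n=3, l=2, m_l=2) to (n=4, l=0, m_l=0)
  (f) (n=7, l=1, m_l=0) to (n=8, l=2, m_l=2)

1

(a) allowed
(b) forbidden — Δm_l = +4 (E1 requires Δm_l = 0, ±1)
(c) forbidden — Δm_l = -6 (E1 requires Δm_l = 0, ±1)
(d) forbidden — Δl = +3 (E1 requires Δl = ±1); Δm_l = -3 (E1 requires Δm_l = 0, ±1)
(e) forbidden — Δl = -2 (E1 requires Δl = ±1); Δm_l = -2 (E1 requires Δm_l = 0, ±1)
(f) forbidden — Δm_l = +2 (E1 requires Δm_l = 0, ±1)
Total allowed: 1 of 6.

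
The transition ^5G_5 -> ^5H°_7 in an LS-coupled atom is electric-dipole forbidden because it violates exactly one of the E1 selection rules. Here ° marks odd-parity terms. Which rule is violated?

the ΔJ = 0, ±1 rule

Initial level: S=2, L=4, J=5, parity even. Final level: S=2, L=5, J=7, parity odd.
Parity must change: even → odd — ✓.
ΔS = 0: S: 2 → 2 — ✓.
ΔL = 0, ±1 (not L=0↔0): L: 4 → 5, ΔL = +1 — ✓.
ΔJ = 0, ±1 (not J=0↔0): J: 5 → 7, ΔJ = +2 — ✗.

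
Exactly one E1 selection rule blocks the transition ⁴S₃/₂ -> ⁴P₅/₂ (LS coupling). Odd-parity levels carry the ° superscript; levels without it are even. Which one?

Reading off the term symbols: S 3/2→3/2, L 0→1, J 3/2→5/2, parity even→even.
Parity must change: even → even — violated.
ΔS = 0: S: 3/2 → 3/2 — satisfied.
ΔL = 0, ±1 (not L=0↔0): L: 0 → 1, ΔL = +1 — satisfied.
ΔJ = 0, ±1 (not J=0↔0): J: 3/2 → 5/2, ΔJ = +1 — satisfied.

parity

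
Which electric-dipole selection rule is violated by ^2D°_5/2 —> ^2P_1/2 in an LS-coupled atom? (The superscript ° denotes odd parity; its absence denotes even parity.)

Reading off the term symbols: S 1/2→1/2, L 2→1, J 5/2→1/2, parity odd→even.
Parity must change: odd → even — ✓.
ΔS = 0: S: 1/2 → 1/2 — ✓.
ΔL = 0, ±1 (not L=0↔0): L: 2 → 1, ΔL = -1 — ✓.
ΔJ = 0, ±1 (not J=0↔0): J: 5/2 → 1/2, ΔJ = -2 — ✗.

the ΔJ = 0, ±1 rule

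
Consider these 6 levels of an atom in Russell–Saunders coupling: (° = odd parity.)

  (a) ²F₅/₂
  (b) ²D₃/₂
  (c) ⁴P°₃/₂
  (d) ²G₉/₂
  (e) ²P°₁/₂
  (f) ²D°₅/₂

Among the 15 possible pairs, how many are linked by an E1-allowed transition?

(a)–(b): forbidden (parity).
(a)–(c): forbidden (ΔS, ΔL).
(a)–(d): forbidden (parity, ΔJ).
(a)–(e): forbidden (ΔL, ΔJ).
(a)–(f): allowed.
(b)–(c): forbidden (ΔS).
(b)–(d): forbidden (parity, ΔL, ΔJ).
(b)–(e): allowed.
(b)–(f): allowed.
(c)–(d): forbidden (ΔS, ΔL, ΔJ).
(c)–(e): forbidden (parity, ΔS).
(c)–(f): forbidden (parity, ΔS).
(d)–(e): forbidden (ΔL, ΔJ).
(d)–(f): forbidden (ΔL, ΔJ).
(e)–(f): forbidden (parity, ΔJ).
Allowed pairs: 3 of 15.

3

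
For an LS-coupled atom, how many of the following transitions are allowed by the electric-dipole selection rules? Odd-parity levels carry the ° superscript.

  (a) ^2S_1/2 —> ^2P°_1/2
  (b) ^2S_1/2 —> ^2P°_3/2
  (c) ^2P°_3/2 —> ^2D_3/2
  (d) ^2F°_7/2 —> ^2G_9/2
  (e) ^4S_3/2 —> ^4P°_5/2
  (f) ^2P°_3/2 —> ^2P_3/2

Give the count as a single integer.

(a) allowed
(b) allowed
(c) allowed
(d) allowed
(e) allowed
(f) allowed
Total allowed: 6 of 6.

6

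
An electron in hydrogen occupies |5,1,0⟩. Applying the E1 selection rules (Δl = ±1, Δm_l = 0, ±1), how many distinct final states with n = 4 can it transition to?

E1 requires Δl = ±1, so l_f ∈ {0, 2}; with 0 ≤ l_f ≤ n_f−1 = 3, the allowed l_f values are {0, 2}.
For l_f = 0: m_f ∈ {m_i−1, m_i, m_i+1} ∩ [−0, 0] = {0} → 1 state.
For l_f = 2: m_f ∈ {m_i−1, m_i, m_i+1} ∩ [−2, 2] = {-1, 0, 1} → 3 states.
Total: 4.

4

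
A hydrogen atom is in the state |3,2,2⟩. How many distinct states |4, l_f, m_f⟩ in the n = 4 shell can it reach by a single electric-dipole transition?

4

E1 requires Δl = ±1, so l_f ∈ {1, 3}; with 0 ≤ l_f ≤ n_f−1 = 3, the allowed l_f values are {1, 3}.
For l_f = 1: m_f ∈ {m_i−1, m_i, m_i+1} ∩ [−1, 1] = {1} → 1 state.
For l_f = 3: m_f ∈ {m_i−1, m_i, m_i+1} ∩ [−3, 3] = {1, 2, 3} → 3 states.
Total: 4.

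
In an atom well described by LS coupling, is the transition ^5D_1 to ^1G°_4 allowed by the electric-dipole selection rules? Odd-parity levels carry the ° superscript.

forbidden

Initial level: S=2, L=2, J=1, parity even. Final level: S=0, L=4, J=4, parity odd.
Parity must change: even → odd — satisfied.
ΔS = 0: S: 2 → 0 — violated.
ΔL = 0, ±1 (not L=0↔0): L: 2 → 4, ΔL = +2 — violated.
ΔJ = 0, ±1 (not J=0↔0): J: 1 → 4, ΔJ = +3 — violated.
Rule(s) violated: ΔS, ΔL, ΔJ.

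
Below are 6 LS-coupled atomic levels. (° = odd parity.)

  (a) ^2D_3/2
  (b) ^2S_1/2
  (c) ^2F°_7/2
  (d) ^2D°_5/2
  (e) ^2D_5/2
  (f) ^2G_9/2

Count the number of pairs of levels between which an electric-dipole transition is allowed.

(a)–(b): forbidden (parity, ΔL).
(a)–(c): forbidden (ΔJ).
(a)–(d): allowed.
(a)–(e): forbidden (parity).
(a)–(f): forbidden (parity, ΔL, ΔJ).
(b)–(c): forbidden (ΔL, ΔJ).
(b)–(d): forbidden (ΔL, ΔJ).
(b)–(e): forbidden (parity, ΔL, ΔJ).
(b)–(f): forbidden (parity, ΔL, ΔJ).
(c)–(d): forbidden (parity).
(c)–(e): allowed.
(c)–(f): allowed.
(d)–(e): allowed.
(d)–(f): forbidden (ΔL, ΔJ).
(e)–(f): forbidden (parity, ΔL, ΔJ).
Allowed pairs: 4 of 15.

4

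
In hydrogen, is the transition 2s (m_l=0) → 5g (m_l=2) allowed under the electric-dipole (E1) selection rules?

forbidden

Initial l = 0, final l = 4, so Δl = +4. E1 requires Δl = ±1: fails.
Δm_l = 2 − (0) = +2. E1 requires Δm_l = 0, ±1: fails.
The transition is electric-dipole forbidden.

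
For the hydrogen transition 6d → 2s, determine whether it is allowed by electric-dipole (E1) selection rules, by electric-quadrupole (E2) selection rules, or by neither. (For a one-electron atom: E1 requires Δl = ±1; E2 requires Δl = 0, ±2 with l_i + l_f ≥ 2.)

Δl = 0 − 2 = -2; l_i + l_f = 2.
E1 (Δl = ±1): not satisfied.
E2 (Δl = 0,±2, l_i+l_f ≥ 2): satisfied.

E2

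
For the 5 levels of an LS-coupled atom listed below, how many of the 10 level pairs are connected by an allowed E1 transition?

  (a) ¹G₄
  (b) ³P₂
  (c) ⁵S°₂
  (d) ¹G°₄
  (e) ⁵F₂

1

(a)–(b): forbidden (parity, ΔS, ΔL, ΔJ).
(a)–(c): forbidden (ΔS, ΔL, ΔJ).
(a)–(d): allowed.
(a)–(e): forbidden (parity, ΔS, ΔJ).
(b)–(c): forbidden (ΔS).
(b)–(d): forbidden (ΔS, ΔL, ΔJ).
(b)–(e): forbidden (parity, ΔS, ΔL).
(c)–(d): forbidden (parity, ΔS, ΔL, ΔJ).
(c)–(e): forbidden (ΔL).
(d)–(e): forbidden (ΔS, ΔJ).
Allowed pairs: 1 of 10.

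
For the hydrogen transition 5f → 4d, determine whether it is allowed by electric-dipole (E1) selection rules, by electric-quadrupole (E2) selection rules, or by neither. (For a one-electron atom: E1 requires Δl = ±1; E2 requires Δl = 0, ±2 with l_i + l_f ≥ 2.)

E1

Δl = 2 − 3 = -1; l_i + l_f = 5.
E1 (Δl = ±1): satisfied.
E2 (Δl = 0,±2, l_i+l_f ≥ 2): not satisfied.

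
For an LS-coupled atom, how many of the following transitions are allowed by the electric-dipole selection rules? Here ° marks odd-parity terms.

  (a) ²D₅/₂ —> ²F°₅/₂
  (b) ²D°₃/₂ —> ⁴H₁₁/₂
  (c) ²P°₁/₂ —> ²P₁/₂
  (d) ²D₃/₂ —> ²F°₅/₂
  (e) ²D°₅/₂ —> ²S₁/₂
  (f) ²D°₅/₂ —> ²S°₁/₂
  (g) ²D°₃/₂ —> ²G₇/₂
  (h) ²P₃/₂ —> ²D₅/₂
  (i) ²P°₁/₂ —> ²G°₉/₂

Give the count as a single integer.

3

(a) allowed
(b) forbidden (ΔS, ΔL, ΔJ fail)
(c) allowed
(d) allowed
(e) forbidden (ΔL, ΔJ fail)
(f) forbidden (parity, ΔL, ΔJ fail)
(g) forbidden (ΔL, ΔJ fail)
(h) forbidden (parity fails)
(i) forbidden (parity, ΔL, ΔJ fail)
Total allowed: 3 of 9.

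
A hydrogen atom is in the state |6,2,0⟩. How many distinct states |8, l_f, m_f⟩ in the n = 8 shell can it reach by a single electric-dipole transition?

6

E1 requires Δl = ±1, so l_f ∈ {1, 3}; with 0 ≤ l_f ≤ n_f−1 = 7, the allowed l_f values are {1, 3}.
For l_f = 1: m_f ∈ {m_i−1, m_i, m_i+1} ∩ [−1, 1] = {-1, 0, 1} → 3 states.
For l_f = 3: m_f ∈ {m_i−1, m_i, m_i+1} ∩ [−3, 3] = {-1, 0, 1} → 3 states.
Total: 6.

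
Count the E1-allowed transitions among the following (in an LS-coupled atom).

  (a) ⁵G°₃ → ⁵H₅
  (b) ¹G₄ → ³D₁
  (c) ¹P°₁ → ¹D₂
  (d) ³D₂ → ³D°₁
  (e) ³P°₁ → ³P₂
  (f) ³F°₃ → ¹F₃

(a) forbidden (ΔJ fails)
(b) forbidden (parity, ΔS, ΔL, ΔJ fail)
(c) allowed
(d) allowed
(e) allowed
(f) forbidden (ΔS fails)
Total allowed: 3 of 6.

3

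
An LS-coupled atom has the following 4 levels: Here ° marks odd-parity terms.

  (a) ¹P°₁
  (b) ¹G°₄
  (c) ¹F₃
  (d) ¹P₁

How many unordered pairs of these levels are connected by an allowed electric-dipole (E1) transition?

2

(a)–(b): forbidden (parity, ΔL, ΔJ).
(a)–(c): forbidden (ΔL, ΔJ).
(a)–(d): allowed.
(b)–(c): allowed.
(b)–(d): forbidden (ΔL, ΔJ).
(c)–(d): forbidden (parity, ΔL, ΔJ).
Allowed pairs: 2 of 6.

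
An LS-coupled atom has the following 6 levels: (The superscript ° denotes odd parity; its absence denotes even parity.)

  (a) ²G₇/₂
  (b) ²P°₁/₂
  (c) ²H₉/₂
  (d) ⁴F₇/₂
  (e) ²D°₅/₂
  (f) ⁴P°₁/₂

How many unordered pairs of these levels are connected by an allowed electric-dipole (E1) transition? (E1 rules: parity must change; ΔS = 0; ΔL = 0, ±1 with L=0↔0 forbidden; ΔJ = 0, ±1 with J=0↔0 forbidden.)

0

(a)–(b): forbidden (ΔL, ΔJ).
(a)–(c): forbidden (parity).
(a)–(d): forbidden (parity, ΔS).
(a)–(e): forbidden (ΔL).
(a)–(f): forbidden (ΔS, ΔL, ΔJ).
(b)–(c): forbidden (ΔL, ΔJ).
(b)–(d): forbidden (ΔS, ΔL, ΔJ).
(b)–(e): forbidden (parity, ΔJ).
(b)–(f): forbidden (parity, ΔS).
(c)–(d): forbidden (parity, ΔS, ΔL).
(c)–(e): forbidden (ΔL, ΔJ).
(c)–(f): forbidden (ΔS, ΔL, ΔJ).
(d)–(e): forbidden (ΔS).
(d)–(f): forbidden (ΔL, ΔJ).
(e)–(f): forbidden (parity, ΔS, ΔJ).
Allowed pairs: 0 of 15.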